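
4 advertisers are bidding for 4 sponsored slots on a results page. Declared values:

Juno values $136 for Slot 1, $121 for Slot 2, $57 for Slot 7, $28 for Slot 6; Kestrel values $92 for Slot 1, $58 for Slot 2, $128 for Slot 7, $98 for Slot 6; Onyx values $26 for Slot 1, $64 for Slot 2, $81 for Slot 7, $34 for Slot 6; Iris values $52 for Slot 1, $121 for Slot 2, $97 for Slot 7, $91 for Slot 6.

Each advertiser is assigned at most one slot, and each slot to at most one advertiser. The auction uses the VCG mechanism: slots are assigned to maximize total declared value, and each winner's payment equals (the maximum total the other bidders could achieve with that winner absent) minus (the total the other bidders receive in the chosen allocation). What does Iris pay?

Iris pays $13.

Efficient allocation: Juno→Slot 1 ($136), Kestrel→Slot 6 ($98), Onyx→Slot 7 ($81), Iris→Slot 2 ($121); total welfare W = $436.
Iris receives Slot 2 at value $121, so the others get W − 121 = $315.
Without Iris: best allocation of the remaining 3 bidders over all 4 slots is Juno→Slot 1 ($136), Kestrel→Slot 7 ($128), Onyx→Slot 2 ($64), total $328.
VCG payment = (others' best without Iris) − (others' welfare with Iris) = 328 − 315 = $13.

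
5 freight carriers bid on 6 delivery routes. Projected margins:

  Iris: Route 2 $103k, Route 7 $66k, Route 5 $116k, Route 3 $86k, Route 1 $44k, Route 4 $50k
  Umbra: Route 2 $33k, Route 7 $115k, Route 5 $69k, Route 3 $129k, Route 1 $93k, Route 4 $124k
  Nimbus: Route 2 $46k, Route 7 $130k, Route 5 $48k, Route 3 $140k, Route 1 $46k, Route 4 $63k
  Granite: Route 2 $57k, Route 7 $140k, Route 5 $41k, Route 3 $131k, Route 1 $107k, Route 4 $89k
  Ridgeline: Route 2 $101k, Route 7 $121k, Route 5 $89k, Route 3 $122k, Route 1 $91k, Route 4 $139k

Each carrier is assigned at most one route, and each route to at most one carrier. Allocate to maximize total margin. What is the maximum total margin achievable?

Max total: $628k

Optimal: Iris→Route 5 ($116k), Umbra→Route 1 ($93k), Nimbus→Route 3 ($140k), Granite→Route 7 ($140k), Ridgeline→Route 4 ($139k) — total 116+93+140+140+139 = $628k.
Column-greedy (each route in turn goes to its best remaining carrier) gives $565k, worse by 63.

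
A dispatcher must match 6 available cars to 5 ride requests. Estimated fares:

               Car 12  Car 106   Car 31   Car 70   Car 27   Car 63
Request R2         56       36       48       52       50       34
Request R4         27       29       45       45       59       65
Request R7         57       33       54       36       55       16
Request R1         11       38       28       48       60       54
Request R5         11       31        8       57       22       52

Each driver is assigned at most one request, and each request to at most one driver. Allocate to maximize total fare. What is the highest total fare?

Optimal: Car 12→Request R2 ($56), Car 63→Request R4 ($65), Car 31→Request R7 ($54), Car 27→Request R1 ($60), Car 70→Request R5 ($57) — total 56+65+54+60+57 = $292.
Max-entry greedy (repeatedly take the single best remaining cell) gives $287, worse by 5.
Next-best assignment: Car 31→Request R2, Car 63→Request R4, Car 12→Request R7, Car 27→Request R1, Car 70→Request R5 = $287.

Maximum total: $292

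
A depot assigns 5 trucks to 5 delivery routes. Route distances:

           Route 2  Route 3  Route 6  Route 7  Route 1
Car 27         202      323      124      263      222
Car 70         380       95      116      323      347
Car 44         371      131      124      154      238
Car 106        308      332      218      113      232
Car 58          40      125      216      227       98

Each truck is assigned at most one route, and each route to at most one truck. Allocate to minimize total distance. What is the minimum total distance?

Min total: 594 km

This is a one-to-one assignment (minimum-cost bipartite matching).
Optimal: Car 27→Route 1 (222 km), Car 70→Route 3 (95 km), Car 44→Route 6 (124 km), Car 106→Route 7 (113 km), Car 58→Route 2 (40 km) — total 222+95+124+113+40 = 594 km.
Row-greedy (each truck in turn takes its cheapest remaining route) gives 645 km, worse by 51.
Checked against all permutations: 594 km is optimal.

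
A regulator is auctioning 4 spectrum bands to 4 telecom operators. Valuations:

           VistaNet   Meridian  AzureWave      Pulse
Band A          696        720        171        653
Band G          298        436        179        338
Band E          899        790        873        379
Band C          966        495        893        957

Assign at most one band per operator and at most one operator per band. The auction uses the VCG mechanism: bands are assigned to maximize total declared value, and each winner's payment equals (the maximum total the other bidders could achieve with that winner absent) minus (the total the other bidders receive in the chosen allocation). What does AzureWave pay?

Efficient allocation: VistaNet→Band A ($696M), Meridian→Band G ($436M), AzureWave→Band E ($873M), Pulse→Band C ($957M); total welfare W = $2962M.
AzureWave receives Band E at value $873M, so the others get W − 873 = $2089M.
Without AzureWave: best allocation of the remaining 3 bidders over all 4 bands is VistaNet→Band E ($899M), Meridian→Band A ($720M), Pulse→Band C ($957M), total $2576M.
VCG payment = (others' best without AzureWave) − (others' welfare with AzureWave) = 2576 − 2089 = $487M.

AzureWave pays $487M.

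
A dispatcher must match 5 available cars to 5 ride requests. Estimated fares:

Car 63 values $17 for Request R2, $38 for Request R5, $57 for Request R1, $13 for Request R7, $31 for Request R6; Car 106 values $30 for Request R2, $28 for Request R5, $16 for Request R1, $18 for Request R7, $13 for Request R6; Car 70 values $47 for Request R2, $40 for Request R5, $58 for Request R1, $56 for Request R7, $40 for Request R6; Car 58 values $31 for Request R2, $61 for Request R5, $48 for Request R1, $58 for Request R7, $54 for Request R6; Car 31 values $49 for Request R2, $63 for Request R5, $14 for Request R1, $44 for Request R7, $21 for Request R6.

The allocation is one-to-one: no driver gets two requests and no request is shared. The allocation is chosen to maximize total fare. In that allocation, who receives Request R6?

Car 58 receives Request R6.

Optimal: Car 63→Request R1 ($57), Car 106→Request R2 ($30), Car 70→Request R7 ($56), Car 58→Request R6 ($54), Car 31→Request R5 ($63) — total 57+30+56+54+63 = $260.
Swapping Car 70↔Car 58 (Car 70→Request R6 $40, Car 58→Request R7 $58) loses 12.
Checked against all permutations: $260 is optimal.
Car 58's own top request is Request R5 ($61), but forcing Car 58→Request R5 and reassigning the rest optimally gives only $236 — worse by 24.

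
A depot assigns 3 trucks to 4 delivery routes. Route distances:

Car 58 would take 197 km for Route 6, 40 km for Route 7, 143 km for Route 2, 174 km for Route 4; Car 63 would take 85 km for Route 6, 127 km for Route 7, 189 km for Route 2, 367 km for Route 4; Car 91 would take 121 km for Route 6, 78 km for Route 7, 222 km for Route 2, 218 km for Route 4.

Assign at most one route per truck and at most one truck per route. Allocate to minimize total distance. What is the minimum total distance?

Optimal: Car 58→Route 2 (143 km), Car 63→Route 6 (85 km), Car 91→Route 7 (78 km) — total 143+85+78 = 306 km.
Min-entry greedy (repeatedly take the single cheapest remaining cell) gives 343 km, worse by 37.

Min total: 306 km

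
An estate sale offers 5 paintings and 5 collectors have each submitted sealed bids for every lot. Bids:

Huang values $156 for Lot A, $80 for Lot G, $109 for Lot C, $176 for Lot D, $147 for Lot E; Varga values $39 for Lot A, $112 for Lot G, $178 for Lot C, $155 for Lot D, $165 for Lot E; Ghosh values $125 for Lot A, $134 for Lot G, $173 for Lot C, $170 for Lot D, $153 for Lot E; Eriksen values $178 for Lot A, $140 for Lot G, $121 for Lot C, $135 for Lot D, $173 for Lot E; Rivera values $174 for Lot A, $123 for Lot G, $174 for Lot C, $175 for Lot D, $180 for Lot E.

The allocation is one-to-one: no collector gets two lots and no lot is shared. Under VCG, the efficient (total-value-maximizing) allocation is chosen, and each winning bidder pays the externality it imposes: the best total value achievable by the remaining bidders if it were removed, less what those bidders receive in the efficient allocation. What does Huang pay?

Huang pays $36.

Efficient allocation: Huang→Lot D ($176), Varga→Lot C ($178), Ghosh→Lot G ($134), Eriksen→Lot A ($178), Rivera→Lot E ($180); total welfare W = $846.
Huang receives Lot D at value $176, so the others get W − 176 = $670.
Without Huang: best allocation of the remaining 4 bidders over all 5 lots is Varga→Lot C ($178), Ghosh→Lot D ($170), Eriksen→Lot A ($178), Rivera→Lot E ($180), total $706.
VCG payment = (others' best without Huang) − (others' welfare with Huang) = 706 − 670 = $36.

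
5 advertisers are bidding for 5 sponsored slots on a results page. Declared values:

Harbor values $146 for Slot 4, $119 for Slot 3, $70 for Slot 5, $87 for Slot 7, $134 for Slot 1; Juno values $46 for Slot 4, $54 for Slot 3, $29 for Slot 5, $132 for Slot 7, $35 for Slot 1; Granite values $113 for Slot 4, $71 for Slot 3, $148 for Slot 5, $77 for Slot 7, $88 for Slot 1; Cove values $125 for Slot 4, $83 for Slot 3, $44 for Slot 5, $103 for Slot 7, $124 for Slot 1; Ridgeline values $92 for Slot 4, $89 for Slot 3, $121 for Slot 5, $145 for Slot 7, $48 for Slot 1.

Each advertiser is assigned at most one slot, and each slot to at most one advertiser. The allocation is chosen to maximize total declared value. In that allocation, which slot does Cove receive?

Optimal: Harbor→Slot 4 ($146), Juno→Slot 7 ($132), Granite→Slot 5 ($148), Cove→Slot 1 ($124), Ridgeline→Slot 3 ($89) — total 146+132+148+124+89 = $639.
Max-entry greedy (repeatedly take the single best remaining cell) gives $617, worse by 22.
Swapping Cove↔Harbor (Cove→Slot 4 $125, Harbor→Slot 1 $134) loses 11.
Cove's own top slot is Slot 4 ($125), but forcing Cove→Slot 4 and reassigning the rest optimally gives only $628 — worse by 11.

Cove receives Slot 1.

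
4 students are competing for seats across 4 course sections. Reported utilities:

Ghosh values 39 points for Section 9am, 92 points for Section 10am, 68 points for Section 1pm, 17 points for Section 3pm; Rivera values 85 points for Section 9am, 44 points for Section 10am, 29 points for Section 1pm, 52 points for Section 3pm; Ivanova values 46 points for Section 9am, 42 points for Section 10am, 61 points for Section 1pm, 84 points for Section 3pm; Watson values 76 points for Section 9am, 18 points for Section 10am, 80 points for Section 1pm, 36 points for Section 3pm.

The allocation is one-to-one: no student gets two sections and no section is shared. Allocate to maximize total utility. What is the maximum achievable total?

Max total: 341 points

Optimal: Ghosh→Section 10am (92 points), Rivera→Section 9am (85 points), Ivanova→Section 3pm (84 points), Watson→Section 1pm (80 points) — total 92+85+84+80 = 341 points.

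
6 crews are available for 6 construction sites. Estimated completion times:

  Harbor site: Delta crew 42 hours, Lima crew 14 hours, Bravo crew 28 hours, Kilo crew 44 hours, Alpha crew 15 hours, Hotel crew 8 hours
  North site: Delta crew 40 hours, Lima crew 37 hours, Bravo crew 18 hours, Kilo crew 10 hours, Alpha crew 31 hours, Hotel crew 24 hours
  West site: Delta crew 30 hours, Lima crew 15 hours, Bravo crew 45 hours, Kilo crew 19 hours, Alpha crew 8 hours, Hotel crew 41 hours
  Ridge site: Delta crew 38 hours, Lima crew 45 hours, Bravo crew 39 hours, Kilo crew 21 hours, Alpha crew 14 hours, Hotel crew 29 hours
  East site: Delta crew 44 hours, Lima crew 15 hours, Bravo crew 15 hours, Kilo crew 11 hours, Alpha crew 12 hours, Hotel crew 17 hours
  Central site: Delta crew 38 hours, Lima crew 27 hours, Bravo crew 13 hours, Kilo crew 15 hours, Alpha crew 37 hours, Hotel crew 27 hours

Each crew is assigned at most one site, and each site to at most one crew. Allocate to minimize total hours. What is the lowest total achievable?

Minimum total: 90 hours

This is a one-to-one assignment (minimum-cost bipartite matching).
Optimal: Delta crew→West site (30 hours), Lima crew→East site (15 hours), Bravo crew→Central site (13 hours), Kilo crew→North site (10 hours), Alpha crew→Ridge site (14 hours), Hotel crew→Harbor site (8 hours) — total 30+15+13+10+14+8 = 90 hours.
Column-greedy (each site in turn goes to its cheapest remaining crew) gives 92 hours, worse by 2.
Next-best assignment: Delta crew→Ridge site, Lima crew→East site, Bravo crew→Central site, Kilo crew→North site, Alpha crew→West site, Hotel crew→Harbor site = 92 hours.
Checked against all permutations: 90 hours is optimal.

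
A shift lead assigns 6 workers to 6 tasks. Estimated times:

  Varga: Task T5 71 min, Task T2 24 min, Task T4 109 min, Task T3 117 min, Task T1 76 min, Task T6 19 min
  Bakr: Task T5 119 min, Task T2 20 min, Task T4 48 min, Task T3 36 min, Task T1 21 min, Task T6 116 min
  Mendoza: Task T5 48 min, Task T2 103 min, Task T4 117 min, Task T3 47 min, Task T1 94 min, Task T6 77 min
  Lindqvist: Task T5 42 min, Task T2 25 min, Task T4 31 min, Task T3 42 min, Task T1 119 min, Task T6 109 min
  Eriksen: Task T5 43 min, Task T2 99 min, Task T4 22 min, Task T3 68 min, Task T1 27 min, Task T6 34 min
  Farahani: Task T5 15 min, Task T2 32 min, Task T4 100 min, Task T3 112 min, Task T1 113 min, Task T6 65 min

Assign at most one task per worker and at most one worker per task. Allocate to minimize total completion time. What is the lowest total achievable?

This is a one-to-one assignment (minimum-cost bipartite matching).
Optimal: Varga→Task T6 (19 min), Bakr→Task T1 (21 min), Mendoza→Task T3 (47 min), Lindqvist→Task T2 (25 min), Eriksen→Task T4 (22 min), Farahani→Task T5 (15 min) — total 19+21+47+25+22+15 = 149 min.
No other one-to-one assignment undercuts 149 min.

Min total: 149 min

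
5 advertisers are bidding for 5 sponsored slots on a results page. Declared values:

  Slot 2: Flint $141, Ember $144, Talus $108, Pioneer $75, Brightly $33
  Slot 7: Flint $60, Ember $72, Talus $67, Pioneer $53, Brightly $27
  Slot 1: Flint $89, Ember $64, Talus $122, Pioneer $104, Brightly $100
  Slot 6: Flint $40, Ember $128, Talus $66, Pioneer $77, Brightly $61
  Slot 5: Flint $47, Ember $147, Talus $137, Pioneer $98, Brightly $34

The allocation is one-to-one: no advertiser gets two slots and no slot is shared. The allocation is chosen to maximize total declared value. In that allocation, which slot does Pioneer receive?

Optimal: Flint→Slot 2 ($141), Ember→Slot 6 ($128), Talus→Slot 5 ($137), Pioneer→Slot 7 ($53), Brightly→Slot 1 ($100) — total 141+128+137+53+100 = $559.
Row-greedy (each advertiser in turn takes its best remaining slot) gives $514, worse by 45.
Next-best assignment: Flint→Slot 2, Ember→Slot 6, Talus→Slot 5, Pioneer→Slot 1, Brightly→Slot 7 = $537.
Pioneer's own top slot is Slot 1 ($104), but forcing Pioneer→Slot 1 and reassigning the rest optimally gives only $537 — worse by 22.

Pioneer receives Slot 7.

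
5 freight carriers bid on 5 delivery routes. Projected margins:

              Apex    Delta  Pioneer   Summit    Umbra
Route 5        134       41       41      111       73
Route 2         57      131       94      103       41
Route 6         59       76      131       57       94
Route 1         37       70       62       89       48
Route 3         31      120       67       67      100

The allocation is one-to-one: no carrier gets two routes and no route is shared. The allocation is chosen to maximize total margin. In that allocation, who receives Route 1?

Summit receives Route 1.

Optimal: Apex→Route 5 ($134k), Delta→Route 2 ($131k), Pioneer→Route 6 ($131k), Summit→Route 1 ($89k), Umbra→Route 3 ($100k) — total 134+131+131+89+100 = $585k.
Summit's own top route is Route 5 ($111k), but forcing Summit→Route 5 and reassigning the rest optimally gives only $510k — worse by 75.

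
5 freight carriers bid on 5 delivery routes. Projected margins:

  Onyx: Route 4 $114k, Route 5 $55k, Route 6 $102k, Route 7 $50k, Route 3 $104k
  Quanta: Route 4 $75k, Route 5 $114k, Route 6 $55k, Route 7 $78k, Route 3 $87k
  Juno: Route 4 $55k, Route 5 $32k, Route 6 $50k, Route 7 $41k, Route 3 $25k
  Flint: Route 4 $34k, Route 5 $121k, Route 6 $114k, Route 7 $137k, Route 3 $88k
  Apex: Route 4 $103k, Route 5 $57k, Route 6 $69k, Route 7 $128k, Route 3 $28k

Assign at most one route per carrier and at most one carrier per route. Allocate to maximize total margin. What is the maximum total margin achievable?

This is the linear assignment problem.
Optimal: Onyx→Route 3 ($104k), Quanta→Route 5 ($114k), Juno→Route 4 ($55k), Flint→Route 6 ($114k), Apex→Route 7 ($128k) — total 104+114+55+114+128 = $515k.
Max-entry greedy (repeatedly take the single best remaining cell) gives $459k, worse by 56.
Next-best assignment: Onyx→Route 3, Quanta→Route 5, Juno→Route 6, Flint→Route 7, Apex→Route 4 = $508k.
Every other assignment is strictly worse.

Maximum total: $515k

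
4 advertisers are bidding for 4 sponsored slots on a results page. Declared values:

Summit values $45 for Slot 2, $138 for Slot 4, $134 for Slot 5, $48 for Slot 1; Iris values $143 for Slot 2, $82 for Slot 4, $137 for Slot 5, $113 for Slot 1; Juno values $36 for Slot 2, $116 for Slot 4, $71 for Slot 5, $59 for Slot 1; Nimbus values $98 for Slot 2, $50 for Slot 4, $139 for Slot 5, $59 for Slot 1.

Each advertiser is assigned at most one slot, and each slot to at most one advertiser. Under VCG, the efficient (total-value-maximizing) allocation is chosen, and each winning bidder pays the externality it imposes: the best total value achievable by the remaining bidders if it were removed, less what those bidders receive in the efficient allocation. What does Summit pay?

Efficient allocation: Summit→Slot 4 ($138), Iris→Slot 2 ($143), Juno→Slot 1 ($59), Nimbus→Slot 5 ($139); total welfare W = $479.
Summit receives Slot 4 at value $138, so the others get W − 138 = $341.
Without Summit: best allocation of the remaining 3 bidders over all 4 slots is Iris→Slot 2 ($143), Juno→Slot 4 ($116), Nimbus→Slot 5 ($139), total $398.
VCG payment = (others' best without Summit) − (others' welfare with Summit) = 398 − 341 = $57.

Summit pays $57.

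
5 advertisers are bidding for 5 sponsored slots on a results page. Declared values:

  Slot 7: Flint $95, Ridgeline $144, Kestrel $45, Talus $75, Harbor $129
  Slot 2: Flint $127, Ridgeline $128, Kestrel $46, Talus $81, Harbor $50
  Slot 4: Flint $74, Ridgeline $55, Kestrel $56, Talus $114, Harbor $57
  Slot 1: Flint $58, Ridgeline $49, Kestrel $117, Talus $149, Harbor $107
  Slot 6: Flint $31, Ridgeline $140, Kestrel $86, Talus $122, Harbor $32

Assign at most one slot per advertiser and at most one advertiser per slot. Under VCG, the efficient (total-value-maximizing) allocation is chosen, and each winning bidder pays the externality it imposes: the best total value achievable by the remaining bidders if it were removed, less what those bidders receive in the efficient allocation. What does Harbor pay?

Efficient allocation: Flint→Slot 2 ($127), Ridgeline→Slot 6 ($140), Kestrel→Slot 1 ($117), Talus→Slot 4 ($114), Harbor→Slot 7 ($129); total welfare W = $627.
Harbor receives Slot 7 at value $129, so the others get W − 129 = $498.
Without Harbor: best allocation of the remaining 4 bidders over all 5 slots is Flint→Slot 2 ($127), Ridgeline→Slot 7 ($144), Kestrel→Slot 1 ($117), Talus→Slot 6 ($122), total $510.
VCG payment = (others' best without Harbor) − (others' welfare with Harbor) = 510 − 498 = $12.

Harbor pays $12.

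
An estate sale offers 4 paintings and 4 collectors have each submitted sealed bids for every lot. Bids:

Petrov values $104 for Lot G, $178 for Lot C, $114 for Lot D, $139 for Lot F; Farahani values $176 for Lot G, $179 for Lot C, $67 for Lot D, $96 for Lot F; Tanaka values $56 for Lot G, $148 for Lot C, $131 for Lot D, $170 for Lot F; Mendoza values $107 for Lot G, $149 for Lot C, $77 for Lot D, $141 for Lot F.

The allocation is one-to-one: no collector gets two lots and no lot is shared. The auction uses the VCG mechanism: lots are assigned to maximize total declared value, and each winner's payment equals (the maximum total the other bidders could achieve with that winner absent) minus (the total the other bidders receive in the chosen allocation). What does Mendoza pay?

Efficient allocation: Petrov→Lot C ($178), Farahani→Lot G ($176), Tanaka→Lot D ($131), Mendoza→Lot F ($141); total welfare W = $626.
Mendoza receives Lot F at value $141, so the others get W − 141 = $485.
Without Mendoza: best allocation of the remaining 3 bidders over all 4 lots is Petrov→Lot C ($178), Farahani→Lot G ($176), Tanaka→Lot F ($170), total $524.
VCG payment = (others' best without Mendoza) − (others' welfare with Mendoza) = 524 − 485 = $39.

Mendoza pays $39.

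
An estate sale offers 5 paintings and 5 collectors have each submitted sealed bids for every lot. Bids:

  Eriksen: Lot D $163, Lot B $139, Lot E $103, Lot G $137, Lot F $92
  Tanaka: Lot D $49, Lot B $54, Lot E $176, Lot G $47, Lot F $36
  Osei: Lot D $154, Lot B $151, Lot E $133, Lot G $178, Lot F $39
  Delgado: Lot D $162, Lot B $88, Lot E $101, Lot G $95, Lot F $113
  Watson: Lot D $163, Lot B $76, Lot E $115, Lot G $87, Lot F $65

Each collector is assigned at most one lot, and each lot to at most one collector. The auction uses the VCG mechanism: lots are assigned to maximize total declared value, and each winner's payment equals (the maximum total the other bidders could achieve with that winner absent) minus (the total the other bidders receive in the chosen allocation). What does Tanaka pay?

Tanaka pays $1.

Efficient allocation: Eriksen→Lot B ($139), Tanaka→Lot E ($176), Osei→Lot G ($178), Delgado→Lot F ($113), Watson→Lot D ($163); total welfare W = $769.
Tanaka receives Lot E at value $176, so the others get W − 176 = $593.
Without Tanaka: best allocation of the remaining 4 bidders over all 5 lots is Eriksen→Lot B ($139), Osei→Lot G ($178), Delgado→Lot D ($162), Watson→Lot E ($115), total $594.
VCG payment = (others' best without Tanaka) − (others' welfare with Tanaka) = 594 − 593 = $1.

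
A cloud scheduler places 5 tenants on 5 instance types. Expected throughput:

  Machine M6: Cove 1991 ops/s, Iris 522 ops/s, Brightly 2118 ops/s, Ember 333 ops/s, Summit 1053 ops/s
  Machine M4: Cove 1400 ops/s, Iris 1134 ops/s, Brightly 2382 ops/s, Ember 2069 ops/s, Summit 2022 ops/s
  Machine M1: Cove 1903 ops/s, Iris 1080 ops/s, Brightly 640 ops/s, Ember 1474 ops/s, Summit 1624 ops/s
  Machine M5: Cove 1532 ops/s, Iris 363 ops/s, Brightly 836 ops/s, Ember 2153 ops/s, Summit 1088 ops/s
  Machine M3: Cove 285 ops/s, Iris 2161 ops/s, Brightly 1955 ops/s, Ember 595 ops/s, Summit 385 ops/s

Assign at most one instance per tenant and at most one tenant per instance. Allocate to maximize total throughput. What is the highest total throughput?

Max total: 10357 ops/s

Optimal: Cove→Machine M1 (1903 ops/s), Iris→Machine M3 (2161 ops/s), Brightly→Machine M6 (2118 ops/s), Ember→Machine M5 (2153 ops/s), Summit→Machine M4 (2022 ops/s) — total 1903+2161+2118+2153+2022 = 10357 ops/s.
Max-entry greedy (repeatedly take the single best remaining cell) gives 10311 ops/s, worse by 46.
Every other assignment is strictly worse.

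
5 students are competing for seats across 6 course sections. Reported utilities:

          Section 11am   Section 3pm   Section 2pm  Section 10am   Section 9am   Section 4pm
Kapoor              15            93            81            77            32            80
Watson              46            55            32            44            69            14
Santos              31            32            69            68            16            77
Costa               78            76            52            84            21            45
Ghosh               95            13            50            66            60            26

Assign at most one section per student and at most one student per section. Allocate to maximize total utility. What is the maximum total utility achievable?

Max total: 418 points

This is the linear assignment problem.
Optimal: Kapoor→Section 3pm (93 points), Watson→Section 9am (69 points), Santos→Section 4pm (77 points), Costa→Section 10am (84 points), Ghosh→Section 11am (95 points) — total 93+69+77+84+95 = 418 points.
Column-greedy (each section in turn goes to its best remaining student) gives 410 points, worse by 8.
Next-best assignment: Kapoor→Section 3pm, Watson→Section 9am, Santos→Section 2pm, Costa→Section 10am, Ghosh→Section 11am = 410 points.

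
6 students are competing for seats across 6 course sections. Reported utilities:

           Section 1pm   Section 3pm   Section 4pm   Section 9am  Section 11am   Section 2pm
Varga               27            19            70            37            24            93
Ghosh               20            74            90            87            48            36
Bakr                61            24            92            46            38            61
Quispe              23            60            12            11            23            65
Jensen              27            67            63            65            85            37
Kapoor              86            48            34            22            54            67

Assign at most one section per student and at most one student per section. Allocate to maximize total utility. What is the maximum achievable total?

Optimal: Varga→Section 2pm (93 points), Ghosh→Section 9am (87 points), Bakr→Section 4pm (92 points), Quispe→Section 3pm (60 points), Jensen→Section 11am (85 points), Kapoor→Section 1pm (86 points) — total 93+87+92+60+85+86 = 503 points.
Column-greedy (each section in turn goes to its best remaining student) gives 406 points, worse by 97.
Next-best assignment: Varga→Section 2pm, Ghosh→Section 4pm, Bakr→Section 9am, Quispe→Section 3pm, Jensen→Section 11am, Kapoor→Section 1pm = 460 points.
No other one-to-one assignment exceeds 503 points.

Maximum total: 503 points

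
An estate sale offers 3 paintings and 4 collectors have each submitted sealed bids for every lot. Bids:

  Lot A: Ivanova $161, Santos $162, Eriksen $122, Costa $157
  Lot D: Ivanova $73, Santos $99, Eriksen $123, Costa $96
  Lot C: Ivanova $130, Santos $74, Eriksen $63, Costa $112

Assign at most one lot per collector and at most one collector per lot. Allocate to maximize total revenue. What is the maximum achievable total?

Maximum total: $415

This is the linear assignment problem.
Optimal: Santos→Lot A ($162), Eriksen→Lot D ($123), Ivanova→Lot C ($130) — total 162+123+130 = $415.
Every other assignment is strictly worse.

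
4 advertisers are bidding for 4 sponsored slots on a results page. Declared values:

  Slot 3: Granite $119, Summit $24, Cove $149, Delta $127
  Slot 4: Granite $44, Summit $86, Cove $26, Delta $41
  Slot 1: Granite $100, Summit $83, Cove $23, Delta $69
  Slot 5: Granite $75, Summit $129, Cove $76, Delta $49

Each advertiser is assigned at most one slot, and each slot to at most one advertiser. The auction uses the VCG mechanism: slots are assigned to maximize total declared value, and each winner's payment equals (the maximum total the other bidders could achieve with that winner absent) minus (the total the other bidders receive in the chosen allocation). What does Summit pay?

Summit pays $13.

Efficient allocation: Granite→Slot 1 ($100), Summit→Slot 5 ($129), Cove→Slot 3 ($149), Delta→Slot 4 ($41); total welfare W = $419.
Summit receives Slot 5 at value $129, so the others get W − 129 = $290.
Without Summit: best allocation of the remaining 3 bidders over all 4 slots is Granite→Slot 1 ($100), Cove→Slot 5 ($76), Delta→Slot 3 ($127), total $303.
VCG payment = (others' best without Summit) − (others' welfare with Summit) = 303 − 290 = $13.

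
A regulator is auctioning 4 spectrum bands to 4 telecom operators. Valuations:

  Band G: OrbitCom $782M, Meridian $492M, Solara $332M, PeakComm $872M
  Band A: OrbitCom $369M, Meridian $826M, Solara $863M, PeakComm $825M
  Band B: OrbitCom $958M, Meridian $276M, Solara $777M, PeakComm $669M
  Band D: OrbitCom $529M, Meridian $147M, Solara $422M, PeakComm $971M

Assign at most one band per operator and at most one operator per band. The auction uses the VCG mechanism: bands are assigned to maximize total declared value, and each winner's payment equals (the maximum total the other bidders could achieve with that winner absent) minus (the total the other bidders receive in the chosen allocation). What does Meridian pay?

Meridian pays $262M.

Efficient allocation: OrbitCom→Band G ($782M), Meridian→Band A ($826M), Solara→Band B ($777M), PeakComm→Band D ($971M); total welfare W = $3356M.
Meridian receives Band A at value $826M, so the others get W − 826 = $2530M.
Without Meridian: best allocation of the remaining 3 bidders over all 4 bands is OrbitCom→Band B ($958M), Solara→Band A ($863M), PeakComm→Band D ($971M), total $2792M.
VCG payment = (others' best without Meridian) − (others' welfare with Meridian) = 2792 − 2530 = $262M.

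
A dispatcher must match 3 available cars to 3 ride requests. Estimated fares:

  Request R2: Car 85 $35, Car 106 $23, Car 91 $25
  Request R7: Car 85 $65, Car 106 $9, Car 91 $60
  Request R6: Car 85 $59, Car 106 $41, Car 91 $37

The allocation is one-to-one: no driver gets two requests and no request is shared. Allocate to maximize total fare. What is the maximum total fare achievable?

Treat this as an assignment problem: match each driver to one request.
Optimal: Car 85→Request R6 ($59), Car 106→Request R2 ($23), Car 91→Request R7 ($60) — total 59+23+60 = $142.
Row-greedy (each driver in turn takes its best remaining request) gives $131, worse by 11.
Next-best assignment: Car 85→Request R2, Car 106→Request R6, Car 91→Request R7 = $136.
Checked against all permutations: $142 is optimal.

Max total: $142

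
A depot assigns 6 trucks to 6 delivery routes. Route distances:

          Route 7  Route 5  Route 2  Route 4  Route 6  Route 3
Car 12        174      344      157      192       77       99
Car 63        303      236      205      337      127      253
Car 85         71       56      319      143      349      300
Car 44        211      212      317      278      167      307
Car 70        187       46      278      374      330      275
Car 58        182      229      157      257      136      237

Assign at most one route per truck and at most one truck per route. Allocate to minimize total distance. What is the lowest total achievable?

Optimal: Car 12→Route 3 (99 km), Car 63→Route 6 (127 km), Car 85→Route 7 (71 km), Car 44→Route 4 (278 km), Car 70→Route 5 (46 km), Car 58→Route 2 (157 km) — total 99+127+71+278+46+157 = 778 km.
Column-greedy (each route in turn goes to its cheapest remaining truck) gives 965 km, worse by 187.

Minimum total: 778 km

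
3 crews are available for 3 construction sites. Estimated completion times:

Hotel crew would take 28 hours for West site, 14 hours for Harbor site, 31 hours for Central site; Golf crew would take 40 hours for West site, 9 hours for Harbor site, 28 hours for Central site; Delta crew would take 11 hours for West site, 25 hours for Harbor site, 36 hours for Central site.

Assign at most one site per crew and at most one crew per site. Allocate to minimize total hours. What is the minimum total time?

Minimum total: 51 hours

Optimal: Hotel crew→Central site (31 hours), Golf crew→Harbor site (9 hours), Delta crew→West site (11 hours) — total 31+9+11 = 51 hours.
Row-greedy (each crew in turn takes its cheapest remaining site) gives 53 hours, worse by 2.
Next-best assignment: Hotel crew→Harbor site, Golf crew→Central site, Delta crew→West site = 53 hours.
Swapping Hotel crew↔Delta crew (Hotel crew→West site 28 hours, Delta crew→Central site 36 hours) adds 22.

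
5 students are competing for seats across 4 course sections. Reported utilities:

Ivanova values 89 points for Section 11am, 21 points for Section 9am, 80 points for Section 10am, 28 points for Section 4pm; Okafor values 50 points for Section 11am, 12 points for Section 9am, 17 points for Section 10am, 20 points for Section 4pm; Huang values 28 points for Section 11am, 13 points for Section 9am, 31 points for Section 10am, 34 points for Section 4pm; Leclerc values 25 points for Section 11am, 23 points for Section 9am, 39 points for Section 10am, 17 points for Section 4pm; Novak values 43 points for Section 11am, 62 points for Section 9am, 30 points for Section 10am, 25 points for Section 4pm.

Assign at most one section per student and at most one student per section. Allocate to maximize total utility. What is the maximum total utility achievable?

Max total: 226 points

Optimal: Okafor→Section 11am (50 points), Novak→Section 9am (62 points), Ivanova→Section 10am (80 points), Huang→Section 4pm (34 points) — total 50+62+80+34 = 226 points.
Max-entry greedy (repeatedly take the single best remaining cell) gives 224 points, worse by 2.
Next-best assignment: Ivanova→Section 11am, Novak→Section 9am, Leclerc→Section 10am, Huang→Section 4pm = 224 points.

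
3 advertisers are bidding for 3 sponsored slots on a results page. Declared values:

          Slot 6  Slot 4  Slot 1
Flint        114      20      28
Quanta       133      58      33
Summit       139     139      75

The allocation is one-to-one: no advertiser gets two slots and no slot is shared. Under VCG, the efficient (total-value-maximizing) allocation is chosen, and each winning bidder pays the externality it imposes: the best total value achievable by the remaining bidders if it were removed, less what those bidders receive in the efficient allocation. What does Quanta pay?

Quanta pays $86.

Efficient allocation: Flint→Slot 1 ($28), Quanta→Slot 6 ($133), Summit→Slot 4 ($139); total welfare W = $300.
Quanta receives Slot 6 at value $133, so the others get W − 133 = $167.
Without Quanta: best allocation of the remaining 2 bidders over all 3 slots is Flint→Slot 6 ($114), Summit→Slot 4 ($139), total $253.
VCG payment = (others' best without Quanta) − (others' welfare with Quanta) = 253 − 167 = $86.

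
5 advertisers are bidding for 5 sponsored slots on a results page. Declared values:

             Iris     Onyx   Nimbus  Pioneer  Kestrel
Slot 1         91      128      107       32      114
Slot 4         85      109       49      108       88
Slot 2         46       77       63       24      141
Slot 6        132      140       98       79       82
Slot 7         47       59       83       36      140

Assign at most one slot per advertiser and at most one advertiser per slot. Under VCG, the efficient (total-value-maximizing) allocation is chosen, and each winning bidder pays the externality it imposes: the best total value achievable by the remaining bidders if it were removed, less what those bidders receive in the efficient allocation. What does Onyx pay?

Onyx pays $24.

Efficient allocation: Iris→Slot 6 ($132), Onyx→Slot 1 ($128), Nimbus→Slot 7 ($83), Pioneer→Slot 4 ($108), Kestrel→Slot 2 ($141); total welfare W = $592.
Onyx receives Slot 1 at value $128, so the others get W − 128 = $464.
Without Onyx: best allocation of the remaining 4 bidders over all 5 slots is Iris→Slot 6 ($132), Nimbus→Slot 1 ($107), Pioneer→Slot 4 ($108), Kestrel→Slot 2 ($141), total $488.
VCG payment = (others' best without Onyx) − (others' welfare with Onyx) = 488 − 464 = $24.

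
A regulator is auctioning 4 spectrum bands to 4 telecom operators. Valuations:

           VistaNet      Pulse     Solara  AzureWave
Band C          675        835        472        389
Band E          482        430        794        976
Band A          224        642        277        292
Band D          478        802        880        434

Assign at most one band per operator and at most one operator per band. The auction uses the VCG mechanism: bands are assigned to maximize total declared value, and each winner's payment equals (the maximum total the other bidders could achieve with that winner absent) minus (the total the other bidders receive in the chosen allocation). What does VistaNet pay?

VistaNet pays $193M.

Efficient allocation: VistaNet→Band C ($675M), Pulse→Band A ($642M), Solara→Band D ($880M), AzureWave→Band E ($976M); total welfare W = $3173M.
VistaNet receives Band C at value $675M, so the others get W − 675 = $2498M.
Without VistaNet: best allocation of the remaining 3 bidders over all 4 bands is Pulse→Band C ($835M), Solara→Band D ($880M), AzureWave→Band E ($976M), total $2691M.
VCG payment = (others' best without VistaNet) − (others' welfare with VistaNet) = 2691 − 2498 = $193M.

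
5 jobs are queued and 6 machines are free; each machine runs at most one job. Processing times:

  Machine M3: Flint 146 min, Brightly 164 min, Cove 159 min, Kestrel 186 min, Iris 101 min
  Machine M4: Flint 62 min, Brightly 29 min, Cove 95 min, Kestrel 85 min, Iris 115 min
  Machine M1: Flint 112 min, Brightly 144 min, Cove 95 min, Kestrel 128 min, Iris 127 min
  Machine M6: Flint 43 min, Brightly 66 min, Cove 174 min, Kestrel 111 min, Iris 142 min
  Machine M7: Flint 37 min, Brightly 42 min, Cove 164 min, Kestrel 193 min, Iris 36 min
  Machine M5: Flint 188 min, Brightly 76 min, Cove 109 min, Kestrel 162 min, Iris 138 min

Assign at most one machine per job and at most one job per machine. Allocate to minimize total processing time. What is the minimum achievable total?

Min total: 335 min

This is a one-to-one assignment (minimum-cost bipartite matching).
Optimal: Flint→Machine M6 (43 min), Brightly→Machine M5 (76 min), Cove→Machine M1 (95 min), Kestrel→Machine M4 (85 min), Iris→Machine M7 (36 min) — total 43+76+95+85+36 = 335 min.
Column-greedy (each machine in turn goes to its cheapest remaining job) gives 461 min, worse by 126.
No other one-to-one assignment undercuts 335 min.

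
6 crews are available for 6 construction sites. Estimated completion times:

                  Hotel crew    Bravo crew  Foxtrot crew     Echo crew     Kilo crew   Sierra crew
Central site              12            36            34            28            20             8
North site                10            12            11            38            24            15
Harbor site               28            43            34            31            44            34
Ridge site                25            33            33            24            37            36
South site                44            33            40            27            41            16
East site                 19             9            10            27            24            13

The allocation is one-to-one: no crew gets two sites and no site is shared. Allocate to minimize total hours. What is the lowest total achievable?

Minimum total: 108 hours

Optimal: Hotel crew→Harbor site (28 hours), Bravo crew→East site (9 hours), Foxtrot crew→North site (11 hours), Echo crew→Ridge site (24 hours), Kilo crew→Central site (20 hours), Sierra crew→South site (16 hours) — total 28+9+11+24+20+16 = 108 hours.
Min-entry greedy (repeatedly take the single cheapest remaining cell) gives 126 hours, worse by 18.
Swapping Bravo crew↔Sierra crew (Bravo crew→South site 33 hours, Sierra crew→East site 13 hours) adds 21.
Every other assignment is strictly worse.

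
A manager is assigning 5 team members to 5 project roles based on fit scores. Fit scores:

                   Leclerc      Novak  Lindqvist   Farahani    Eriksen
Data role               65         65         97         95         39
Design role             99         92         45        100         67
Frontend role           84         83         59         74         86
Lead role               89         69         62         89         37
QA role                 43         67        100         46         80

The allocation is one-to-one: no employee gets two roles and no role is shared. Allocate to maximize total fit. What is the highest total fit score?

Optimal: Leclerc→Lead role (89 pts), Novak→Design role (92 pts), Lindqvist→QA role (100 pts), Farahani→Data role (95 pts), Eriksen→Frontend role (86 pts) — total 89+92+100+95+86 = 462 pts.
Column-greedy (each role in turn goes to its best remaining employee) gives 439 pts, worse by 23.
Next-best assignment: Leclerc→Design role, Novak→Lead role, Lindqvist→QA role, Farahani→Data role, Eriksen→Frontend role = 449 pts.
Checked against all permutations: 462 pts is optimal.

Maximum total: 462 pts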